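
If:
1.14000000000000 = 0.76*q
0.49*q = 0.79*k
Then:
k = 0.93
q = 1.50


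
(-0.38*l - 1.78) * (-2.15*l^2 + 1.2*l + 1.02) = 0.817*l^3 + 3.371*l^2 - 2.5236*l - 1.8156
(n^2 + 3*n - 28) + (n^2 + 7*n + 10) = 2*n^2 + 10*n - 18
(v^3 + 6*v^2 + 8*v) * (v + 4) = v^4 + 10*v^3 + 32*v^2 + 32*v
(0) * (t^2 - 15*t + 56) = 0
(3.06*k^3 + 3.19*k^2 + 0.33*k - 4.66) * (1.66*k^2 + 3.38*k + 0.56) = 5.0796*k^5 + 15.6382*k^4 + 13.0436*k^3 - 4.8338*k^2 - 15.566*k - 2.6096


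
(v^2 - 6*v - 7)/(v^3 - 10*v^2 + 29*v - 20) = (v^2 - 6*v - 7)/(v^3 - 10*v^2 + 29*v - 20)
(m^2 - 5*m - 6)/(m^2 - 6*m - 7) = (m - 6)/(m - 7)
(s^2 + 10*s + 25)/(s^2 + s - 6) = (s^2 + 10*s + 25)/(s^2 + s - 6)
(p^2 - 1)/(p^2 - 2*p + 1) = (p + 1)/(p - 1)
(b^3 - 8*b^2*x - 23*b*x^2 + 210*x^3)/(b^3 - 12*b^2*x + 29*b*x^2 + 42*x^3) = (b + 5*x)/(b + x)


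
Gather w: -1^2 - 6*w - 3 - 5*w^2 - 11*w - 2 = -5*w^2 - 17*w - 6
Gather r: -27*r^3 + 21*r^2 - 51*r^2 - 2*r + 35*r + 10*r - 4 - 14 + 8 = -27*r^3 - 30*r^2 + 43*r - 10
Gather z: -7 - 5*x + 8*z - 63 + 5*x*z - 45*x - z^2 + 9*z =-50*x - z^2 + z*(5*x + 17) - 70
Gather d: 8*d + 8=8*d + 8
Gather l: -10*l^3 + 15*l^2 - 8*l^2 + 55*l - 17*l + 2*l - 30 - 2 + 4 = -10*l^3 + 7*l^2 + 40*l - 28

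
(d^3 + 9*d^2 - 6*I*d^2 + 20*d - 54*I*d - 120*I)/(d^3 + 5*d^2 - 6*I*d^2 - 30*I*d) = (d + 4)/d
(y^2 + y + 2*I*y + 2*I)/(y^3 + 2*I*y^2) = (y + 1)/y^2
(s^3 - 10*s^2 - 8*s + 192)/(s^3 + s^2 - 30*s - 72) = (s - 8)/(s + 3)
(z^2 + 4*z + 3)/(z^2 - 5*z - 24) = (z + 1)/(z - 8)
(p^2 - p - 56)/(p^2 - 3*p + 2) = (p^2 - p - 56)/(p^2 - 3*p + 2)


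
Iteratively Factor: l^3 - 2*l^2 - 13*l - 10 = (l - 5)*(l^2 + 3*l + 2) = (l - 5)*(l + 1)*(l + 2)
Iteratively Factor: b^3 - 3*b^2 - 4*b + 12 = (b - 3)*(b^2 - 4) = (b - 3)*(b - 2)*(b + 2)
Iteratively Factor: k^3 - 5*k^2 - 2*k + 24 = (k - 4)*(k^2 - k - 6) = (k - 4)*(k + 2)*(k - 3)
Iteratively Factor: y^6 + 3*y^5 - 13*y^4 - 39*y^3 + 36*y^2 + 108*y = (y + 2)*(y^5 + y^4 - 15*y^3 - 9*y^2 + 54*y) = (y - 3)*(y + 2)*(y^4 + 4*y^3 - 3*y^2 - 18*y) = (y - 3)*(y + 2)*(y + 3)*(y^3 + y^2 - 6*y) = (y - 3)*(y + 2)*(y + 3)^2*(y^2 - 2*y) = y*(y - 3)*(y + 2)*(y + 3)^2*(y - 2)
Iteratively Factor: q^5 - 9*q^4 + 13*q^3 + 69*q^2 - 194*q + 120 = (q - 5)*(q^4 - 4*q^3 - 7*q^2 + 34*q - 24) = (q - 5)*(q - 4)*(q^3 - 7*q + 6) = (q - 5)*(q - 4)*(q - 2)*(q^2 + 2*q - 3) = (q - 5)*(q - 4)*(q - 2)*(q - 1)*(q + 3)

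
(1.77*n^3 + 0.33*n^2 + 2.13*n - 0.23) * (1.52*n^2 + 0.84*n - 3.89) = 2.6904*n^5 + 1.9884*n^4 - 3.3705*n^3 + 0.1559*n^2 - 8.4789*n + 0.8947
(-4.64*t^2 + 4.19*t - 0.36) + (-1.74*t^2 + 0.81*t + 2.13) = -6.38*t^2 + 5.0*t + 1.77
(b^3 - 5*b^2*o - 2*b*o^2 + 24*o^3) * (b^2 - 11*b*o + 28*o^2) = b^5 - 16*b^4*o + 81*b^3*o^2 - 94*b^2*o^3 - 320*b*o^4 + 672*o^5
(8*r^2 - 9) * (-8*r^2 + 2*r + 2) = -64*r^4 + 16*r^3 + 88*r^2 - 18*r - 18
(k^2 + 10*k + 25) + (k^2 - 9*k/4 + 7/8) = 2*k^2 + 31*k/4 + 207/8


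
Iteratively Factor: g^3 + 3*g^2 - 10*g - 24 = (g + 2)*(g^2 + g - 12) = (g + 2)*(g + 4)*(g - 3)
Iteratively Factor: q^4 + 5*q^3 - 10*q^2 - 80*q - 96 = (q + 4)*(q^3 + q^2 - 14*q - 24) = (q + 3)*(q + 4)*(q^2 - 2*q - 8) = (q + 2)*(q + 3)*(q + 4)*(q - 4)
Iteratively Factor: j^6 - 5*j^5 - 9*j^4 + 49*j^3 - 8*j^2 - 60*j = (j + 3)*(j^5 - 8*j^4 + 15*j^3 + 4*j^2 - 20*j) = (j - 2)*(j + 3)*(j^4 - 6*j^3 + 3*j^2 + 10*j) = j*(j - 2)*(j + 3)*(j^3 - 6*j^2 + 3*j + 10) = j*(j - 2)^2*(j + 3)*(j^2 - 4*j - 5) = j*(j - 2)^2*(j + 1)*(j + 3)*(j - 5)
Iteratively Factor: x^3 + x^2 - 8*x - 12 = (x + 2)*(x^2 - x - 6) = (x + 2)^2*(x - 3)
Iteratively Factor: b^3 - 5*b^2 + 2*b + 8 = (b - 2)*(b^2 - 3*b - 4) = (b - 2)*(b + 1)*(b - 4)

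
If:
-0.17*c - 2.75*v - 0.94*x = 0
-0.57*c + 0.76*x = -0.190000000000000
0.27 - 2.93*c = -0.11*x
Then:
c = 0.09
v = 0.06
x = -0.19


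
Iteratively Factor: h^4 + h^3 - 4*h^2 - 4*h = (h + 1)*(h^3 - 4*h) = (h + 1)*(h + 2)*(h^2 - 2*h) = (h - 2)*(h + 1)*(h + 2)*(h)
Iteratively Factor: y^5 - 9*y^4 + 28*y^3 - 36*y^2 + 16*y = (y - 2)*(y^4 - 7*y^3 + 14*y^2 - 8*y) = (y - 2)^2*(y^3 - 5*y^2 + 4*y) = (y - 2)^2*(y - 1)*(y^2 - 4*y) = (y - 4)*(y - 2)^2*(y - 1)*(y)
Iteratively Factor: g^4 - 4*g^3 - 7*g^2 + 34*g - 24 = (g - 4)*(g^3 - 7*g + 6) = (g - 4)*(g - 1)*(g^2 + g - 6) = (g - 4)*(g - 1)*(g + 3)*(g - 2)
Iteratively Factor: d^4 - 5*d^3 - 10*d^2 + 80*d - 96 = (d + 4)*(d^3 - 9*d^2 + 26*d - 24) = (d - 2)*(d + 4)*(d^2 - 7*d + 12) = (d - 4)*(d - 2)*(d + 4)*(d - 3)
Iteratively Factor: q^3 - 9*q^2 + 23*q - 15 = (q - 3)*(q^2 - 6*q + 5) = (q - 3)*(q - 1)*(q - 5)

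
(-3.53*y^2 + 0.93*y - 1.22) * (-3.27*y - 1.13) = 11.5431*y^3 + 0.947799999999999*y^2 + 2.9385*y + 1.3786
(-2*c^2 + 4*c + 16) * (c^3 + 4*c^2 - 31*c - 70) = -2*c^5 - 4*c^4 + 94*c^3 + 80*c^2 - 776*c - 1120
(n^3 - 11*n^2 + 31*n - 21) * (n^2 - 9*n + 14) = n^5 - 20*n^4 + 144*n^3 - 454*n^2 + 623*n - 294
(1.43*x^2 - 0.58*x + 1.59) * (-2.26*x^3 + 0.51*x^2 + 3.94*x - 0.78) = -3.2318*x^5 + 2.0401*x^4 + 1.745*x^3 - 2.5897*x^2 + 6.717*x - 1.2402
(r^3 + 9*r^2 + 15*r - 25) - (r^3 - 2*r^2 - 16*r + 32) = 11*r^2 + 31*r - 57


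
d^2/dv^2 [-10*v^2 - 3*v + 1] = -20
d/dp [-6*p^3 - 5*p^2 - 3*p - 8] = -18*p^2 - 10*p - 3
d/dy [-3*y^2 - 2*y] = -6*y - 2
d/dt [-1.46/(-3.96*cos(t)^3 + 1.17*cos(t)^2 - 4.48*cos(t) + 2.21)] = (17.3448*cos(t)^2 - 3.4164*cos(t) + 6.5408)*sin(t)/(3.96*cos(t)^3 - 1.17*cos(t)^2 + 4.48*cos(t) - 2.21)^2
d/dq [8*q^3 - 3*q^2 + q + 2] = 24*q^2 - 6*q + 1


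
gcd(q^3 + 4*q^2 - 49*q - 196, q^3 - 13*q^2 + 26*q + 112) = q - 7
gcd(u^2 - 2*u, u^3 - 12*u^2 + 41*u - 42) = u - 2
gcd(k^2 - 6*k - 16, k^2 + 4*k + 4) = k + 2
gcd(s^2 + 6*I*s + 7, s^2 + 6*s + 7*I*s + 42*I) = s + 7*I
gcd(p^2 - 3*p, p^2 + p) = p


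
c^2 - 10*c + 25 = (c - 5)^2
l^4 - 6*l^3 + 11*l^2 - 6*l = l*(l - 3)*(l - 2)*(l - 1)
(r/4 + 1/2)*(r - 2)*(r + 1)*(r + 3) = r^4/4 + r^3 - r^2/4 - 4*r - 3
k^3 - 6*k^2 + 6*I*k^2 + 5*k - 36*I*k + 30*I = (k - 5)*(k - 1)*(k + 6*I)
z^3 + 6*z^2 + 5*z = z*(z + 1)*(z + 5)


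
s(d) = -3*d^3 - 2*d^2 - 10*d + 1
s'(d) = -9*d^2 - 4*d - 10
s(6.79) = -1098.25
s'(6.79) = -452.10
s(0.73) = -8.53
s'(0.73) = -17.72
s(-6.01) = 640.11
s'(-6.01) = -311.04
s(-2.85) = 82.70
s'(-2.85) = -71.70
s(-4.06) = 209.40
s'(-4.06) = -142.11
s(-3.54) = 144.42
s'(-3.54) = -108.62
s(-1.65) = 25.53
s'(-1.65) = -27.90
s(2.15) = -59.56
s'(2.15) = -60.20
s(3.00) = -128.00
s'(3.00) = -103.00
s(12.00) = -5591.00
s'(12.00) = -1354.00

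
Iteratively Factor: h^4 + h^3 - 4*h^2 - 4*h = (h - 2)*(h^3 + 3*h^2 + 2*h) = h*(h - 2)*(h^2 + 3*h + 2) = h*(h - 2)*(h + 2)*(h + 1)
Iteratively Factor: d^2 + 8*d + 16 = (d + 4)*(d + 4)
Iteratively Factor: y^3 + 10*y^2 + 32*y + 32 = (y + 4)*(y^2 + 6*y + 8) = (y + 2)*(y + 4)*(y + 4)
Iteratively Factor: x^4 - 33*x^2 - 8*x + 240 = (x - 3)*(x^3 + 3*x^2 - 24*x - 80) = (x - 3)*(x + 4)*(x^2 - x - 20) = (x - 3)*(x + 4)^2*(x - 5)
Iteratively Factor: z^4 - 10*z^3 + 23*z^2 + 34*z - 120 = (z - 4)*(z^3 - 6*z^2 - z + 30) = (z - 4)*(z - 3)*(z^2 - 3*z - 10) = (z - 5)*(z - 4)*(z - 3)*(z + 2)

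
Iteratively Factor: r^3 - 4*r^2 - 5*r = (r + 1)*(r^2 - 5*r) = r*(r + 1)*(r - 5)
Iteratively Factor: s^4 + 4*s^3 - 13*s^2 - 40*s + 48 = (s + 4)*(s^3 - 13*s + 12) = (s - 3)*(s + 4)*(s^2 + 3*s - 4) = (s - 3)*(s + 4)^2*(s - 1)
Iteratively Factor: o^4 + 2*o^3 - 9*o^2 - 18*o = (o + 2)*(o^3 - 9*o) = (o + 2)*(o + 3)*(o^2 - 3*o) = o*(o + 2)*(o + 3)*(o - 3)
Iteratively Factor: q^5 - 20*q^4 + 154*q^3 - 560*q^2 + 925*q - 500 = (q - 4)*(q^4 - 16*q^3 + 90*q^2 - 200*q + 125) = (q - 4)*(q - 1)*(q^3 - 15*q^2 + 75*q - 125) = (q - 5)*(q - 4)*(q - 1)*(q^2 - 10*q + 25) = (q - 5)^2*(q - 4)*(q - 1)*(q - 5)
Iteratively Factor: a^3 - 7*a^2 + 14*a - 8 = (a - 2)*(a^2 - 5*a + 4) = (a - 2)*(a - 1)*(a - 4)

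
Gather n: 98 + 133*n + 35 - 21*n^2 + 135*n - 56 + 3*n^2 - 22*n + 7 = -18*n^2 + 246*n + 84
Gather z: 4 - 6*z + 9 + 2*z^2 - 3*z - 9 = 2*z^2 - 9*z + 4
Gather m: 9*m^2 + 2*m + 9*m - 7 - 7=9*m^2 + 11*m - 14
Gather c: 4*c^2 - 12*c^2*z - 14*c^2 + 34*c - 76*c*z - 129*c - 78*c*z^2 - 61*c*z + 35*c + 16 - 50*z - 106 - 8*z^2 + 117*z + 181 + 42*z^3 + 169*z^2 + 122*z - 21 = c^2*(-12*z - 10) + c*(-78*z^2 - 137*z - 60) + 42*z^3 + 161*z^2 + 189*z + 70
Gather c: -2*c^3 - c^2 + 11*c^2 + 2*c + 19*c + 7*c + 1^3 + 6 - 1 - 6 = -2*c^3 + 10*c^2 + 28*c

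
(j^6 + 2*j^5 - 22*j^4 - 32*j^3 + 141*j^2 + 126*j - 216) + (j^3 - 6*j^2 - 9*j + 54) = j^6 + 2*j^5 - 22*j^4 - 31*j^3 + 135*j^2 + 117*j - 162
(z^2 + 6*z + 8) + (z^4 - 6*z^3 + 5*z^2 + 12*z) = z^4 - 6*z^3 + 6*z^2 + 18*z + 8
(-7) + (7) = 0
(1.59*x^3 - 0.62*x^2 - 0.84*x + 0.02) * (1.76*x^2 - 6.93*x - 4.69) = 2.7984*x^5 - 12.1099*x^4 - 4.6389*x^3 + 8.7642*x^2 + 3.801*x - 0.0938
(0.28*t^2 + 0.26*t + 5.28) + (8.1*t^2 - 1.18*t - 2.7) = 8.38*t^2 - 0.92*t + 2.58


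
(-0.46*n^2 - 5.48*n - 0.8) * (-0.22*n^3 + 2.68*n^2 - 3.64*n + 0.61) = 0.1012*n^5 - 0.0272000000000001*n^4 - 12.836*n^3 + 17.5226*n^2 - 0.4308*n - 0.488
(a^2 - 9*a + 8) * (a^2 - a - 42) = a^4 - 10*a^3 - 25*a^2 + 370*a - 336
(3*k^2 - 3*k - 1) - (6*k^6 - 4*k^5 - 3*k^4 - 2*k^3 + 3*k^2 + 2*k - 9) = -6*k^6 + 4*k^5 + 3*k^4 + 2*k^3 - 5*k + 8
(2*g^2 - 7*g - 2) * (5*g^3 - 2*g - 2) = 10*g^5 - 35*g^4 - 14*g^3 + 10*g^2 + 18*g + 4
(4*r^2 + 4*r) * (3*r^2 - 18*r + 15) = 12*r^4 - 60*r^3 - 12*r^2 + 60*r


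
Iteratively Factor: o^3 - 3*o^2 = (o)*(o^2 - 3*o) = o*(o - 3)*(o)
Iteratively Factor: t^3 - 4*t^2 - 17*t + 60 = (t + 4)*(t^2 - 8*t + 15) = (t - 3)*(t + 4)*(t - 5)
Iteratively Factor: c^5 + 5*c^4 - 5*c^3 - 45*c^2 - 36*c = (c + 3)*(c^4 + 2*c^3 - 11*c^2 - 12*c) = (c - 3)*(c + 3)*(c^3 + 5*c^2 + 4*c) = (c - 3)*(c + 1)*(c + 3)*(c^2 + 4*c) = c*(c - 3)*(c + 1)*(c + 3)*(c + 4)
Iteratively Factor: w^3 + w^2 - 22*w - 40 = (w - 5)*(w^2 + 6*w + 8) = (w - 5)*(w + 4)*(w + 2)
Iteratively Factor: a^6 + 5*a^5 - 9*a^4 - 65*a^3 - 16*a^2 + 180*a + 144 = (a + 4)*(a^5 + a^4 - 13*a^3 - 13*a^2 + 36*a + 36) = (a + 1)*(a + 4)*(a^4 - 13*a^2 + 36) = (a - 2)*(a + 1)*(a + 4)*(a^3 + 2*a^2 - 9*a - 18) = (a - 3)*(a - 2)*(a + 1)*(a + 4)*(a^2 + 5*a + 6) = (a - 3)*(a - 2)*(a + 1)*(a + 3)*(a + 4)*(a + 2)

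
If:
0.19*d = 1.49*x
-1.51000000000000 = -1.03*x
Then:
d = 11.50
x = 1.47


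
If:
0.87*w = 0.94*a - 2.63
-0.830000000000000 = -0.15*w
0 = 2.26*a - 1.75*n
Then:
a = 7.92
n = 10.23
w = 5.53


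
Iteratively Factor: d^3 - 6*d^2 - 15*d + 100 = (d - 5)*(d^2 - d - 20) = (d - 5)^2*(d + 4)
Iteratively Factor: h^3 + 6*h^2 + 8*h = (h)*(h^2 + 6*h + 8) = h*(h + 4)*(h + 2)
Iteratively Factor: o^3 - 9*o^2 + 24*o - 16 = (o - 4)*(o^2 - 5*o + 4) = (o - 4)^2*(o - 1)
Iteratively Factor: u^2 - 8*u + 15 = (u - 5)*(u - 3)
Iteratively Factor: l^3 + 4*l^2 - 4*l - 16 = (l - 2)*(l^2 + 6*l + 8) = (l - 2)*(l + 2)*(l + 4)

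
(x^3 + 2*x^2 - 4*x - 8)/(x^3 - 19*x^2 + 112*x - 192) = (x^3 + 2*x^2 - 4*x - 8)/(x^3 - 19*x^2 + 112*x - 192)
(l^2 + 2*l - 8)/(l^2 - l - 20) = (l - 2)/(l - 5)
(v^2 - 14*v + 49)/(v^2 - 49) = (v - 7)/(v + 7)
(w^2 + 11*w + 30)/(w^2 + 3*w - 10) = (w + 6)/(w - 2)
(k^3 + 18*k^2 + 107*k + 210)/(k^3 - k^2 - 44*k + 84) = (k^2 + 11*k + 30)/(k^2 - 8*k + 12)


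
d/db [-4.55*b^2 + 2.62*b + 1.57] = 2.62 - 9.1*b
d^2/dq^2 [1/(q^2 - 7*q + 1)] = 2*(-q^2 + 7*q + (2*q - 7)^2 - 1)/(q^2 - 7*q + 1)^3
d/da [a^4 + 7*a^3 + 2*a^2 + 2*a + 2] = 4*a^3 + 21*a^2 + 4*a + 2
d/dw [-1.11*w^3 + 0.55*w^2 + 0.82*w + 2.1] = -3.33*w^2 + 1.1*w + 0.82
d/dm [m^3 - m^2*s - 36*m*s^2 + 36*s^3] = 3*m^2 - 2*m*s - 36*s^2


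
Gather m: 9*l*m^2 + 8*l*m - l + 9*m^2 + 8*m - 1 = -l + m^2*(9*l + 9) + m*(8*l + 8) - 1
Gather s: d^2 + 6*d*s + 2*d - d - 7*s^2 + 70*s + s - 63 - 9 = d^2 + d - 7*s^2 + s*(6*d + 71) - 72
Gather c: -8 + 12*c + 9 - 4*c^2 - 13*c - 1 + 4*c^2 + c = 0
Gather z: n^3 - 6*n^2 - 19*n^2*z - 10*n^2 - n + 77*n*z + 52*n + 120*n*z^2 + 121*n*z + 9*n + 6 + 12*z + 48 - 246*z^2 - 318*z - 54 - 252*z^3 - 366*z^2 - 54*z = n^3 - 16*n^2 + 60*n - 252*z^3 + z^2*(120*n - 612) + z*(-19*n^2 + 198*n - 360)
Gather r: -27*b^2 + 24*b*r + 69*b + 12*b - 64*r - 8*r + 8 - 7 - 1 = -27*b^2 + 81*b + r*(24*b - 72)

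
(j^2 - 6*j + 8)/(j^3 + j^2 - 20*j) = (j - 2)/(j*(j + 5))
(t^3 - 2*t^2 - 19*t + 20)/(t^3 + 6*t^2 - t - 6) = (t^2 - t - 20)/(t^2 + 7*t + 6)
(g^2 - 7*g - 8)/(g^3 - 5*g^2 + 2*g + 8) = (g - 8)/(g^2 - 6*g + 8)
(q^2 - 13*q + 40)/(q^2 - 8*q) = (q - 5)/q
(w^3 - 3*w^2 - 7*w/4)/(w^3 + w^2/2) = (w - 7/2)/w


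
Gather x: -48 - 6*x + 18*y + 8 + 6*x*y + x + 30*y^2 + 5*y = x*(6*y - 5) + 30*y^2 + 23*y - 40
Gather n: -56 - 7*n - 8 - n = -8*n - 64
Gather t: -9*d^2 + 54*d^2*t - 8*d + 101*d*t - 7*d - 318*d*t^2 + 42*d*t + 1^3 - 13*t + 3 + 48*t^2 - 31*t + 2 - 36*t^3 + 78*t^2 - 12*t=-9*d^2 - 15*d - 36*t^3 + t^2*(126 - 318*d) + t*(54*d^2 + 143*d - 56) + 6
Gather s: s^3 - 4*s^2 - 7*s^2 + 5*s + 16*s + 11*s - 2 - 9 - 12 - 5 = s^3 - 11*s^2 + 32*s - 28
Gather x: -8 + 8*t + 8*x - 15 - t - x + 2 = 7*t + 7*x - 21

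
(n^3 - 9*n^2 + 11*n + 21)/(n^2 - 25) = (n^3 - 9*n^2 + 11*n + 21)/(n^2 - 25)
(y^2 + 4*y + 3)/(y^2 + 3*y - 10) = (y^2 + 4*y + 3)/(y^2 + 3*y - 10)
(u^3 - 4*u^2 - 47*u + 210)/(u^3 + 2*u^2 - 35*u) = (u - 6)/u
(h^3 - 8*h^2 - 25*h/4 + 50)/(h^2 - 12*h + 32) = (h^2 - 25/4)/(h - 4)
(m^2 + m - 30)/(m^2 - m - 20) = (m + 6)/(m + 4)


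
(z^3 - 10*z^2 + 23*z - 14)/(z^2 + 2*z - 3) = (z^2 - 9*z + 14)/(z + 3)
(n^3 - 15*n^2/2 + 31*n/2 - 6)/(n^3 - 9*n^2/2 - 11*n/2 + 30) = (2*n - 1)/(2*n + 5)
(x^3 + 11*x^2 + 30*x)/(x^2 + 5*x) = x + 6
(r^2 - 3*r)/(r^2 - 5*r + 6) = r/(r - 2)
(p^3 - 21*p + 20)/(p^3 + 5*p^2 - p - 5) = (p - 4)/(p + 1)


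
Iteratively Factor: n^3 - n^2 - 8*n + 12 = (n + 3)*(n^2 - 4*n + 4) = (n - 2)*(n + 3)*(n - 2)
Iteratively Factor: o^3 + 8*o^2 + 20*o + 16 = (o + 4)*(o^2 + 4*o + 4) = (o + 2)*(o + 4)*(o + 2)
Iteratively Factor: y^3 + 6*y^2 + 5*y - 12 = (y + 4)*(y^2 + 2*y - 3) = (y - 1)*(y + 4)*(y + 3)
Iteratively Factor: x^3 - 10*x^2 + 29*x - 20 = (x - 4)*(x^2 - 6*x + 5) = (x - 4)*(x - 1)*(x - 5)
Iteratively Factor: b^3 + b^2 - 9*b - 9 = (b + 3)*(b^2 - 2*b - 3) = (b + 1)*(b + 3)*(b - 3)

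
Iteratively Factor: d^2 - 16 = (d - 4)*(d + 4)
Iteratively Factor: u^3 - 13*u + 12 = (u - 3)*(u^2 + 3*u - 4) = (u - 3)*(u - 1)*(u + 4)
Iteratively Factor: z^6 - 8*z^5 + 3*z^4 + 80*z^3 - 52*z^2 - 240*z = (z + 2)*(z^5 - 10*z^4 + 23*z^3 + 34*z^2 - 120*z) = (z + 2)^2*(z^4 - 12*z^3 + 47*z^2 - 60*z) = (z - 5)*(z + 2)^2*(z^3 - 7*z^2 + 12*z) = z*(z - 5)*(z + 2)^2*(z^2 - 7*z + 12) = z*(z - 5)*(z - 4)*(z + 2)^2*(z - 3)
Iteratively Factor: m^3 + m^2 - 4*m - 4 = (m - 2)*(m^2 + 3*m + 2) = (m - 2)*(m + 1)*(m + 2)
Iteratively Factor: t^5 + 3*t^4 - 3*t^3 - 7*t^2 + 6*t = (t + 3)*(t^4 - 3*t^2 + 2*t) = (t + 2)*(t + 3)*(t^3 - 2*t^2 + t) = (t - 1)*(t + 2)*(t + 3)*(t^2 - t) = (t - 1)^2*(t + 2)*(t + 3)*(t)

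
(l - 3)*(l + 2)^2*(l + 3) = l^4 + 4*l^3 - 5*l^2 - 36*l - 36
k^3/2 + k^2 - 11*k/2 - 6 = (k/2 + 1/2)*(k - 3)*(k + 4)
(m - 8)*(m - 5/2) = m^2 - 21*m/2 + 20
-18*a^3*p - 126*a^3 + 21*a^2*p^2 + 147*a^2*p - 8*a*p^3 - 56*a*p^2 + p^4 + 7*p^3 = (-3*a + p)^2*(-2*a + p)*(p + 7)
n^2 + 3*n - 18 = (n - 3)*(n + 6)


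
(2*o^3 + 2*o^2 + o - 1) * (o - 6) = 2*o^4 - 10*o^3 - 11*o^2 - 7*o + 6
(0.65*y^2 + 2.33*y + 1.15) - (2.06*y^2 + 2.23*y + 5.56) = -1.41*y^2 + 0.1*y - 4.41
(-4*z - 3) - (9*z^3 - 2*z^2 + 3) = -9*z^3 + 2*z^2 - 4*z - 6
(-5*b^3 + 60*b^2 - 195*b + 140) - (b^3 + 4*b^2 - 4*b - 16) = -6*b^3 + 56*b^2 - 191*b + 156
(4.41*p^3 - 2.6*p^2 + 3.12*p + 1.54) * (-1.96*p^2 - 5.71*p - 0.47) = -8.6436*p^5 - 20.0851*p^4 + 6.6581*p^3 - 19.6116*p^2 - 10.2598*p - 0.7238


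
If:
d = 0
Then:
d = 0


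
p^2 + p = p*(p + 1)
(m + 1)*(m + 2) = m^2 + 3*m + 2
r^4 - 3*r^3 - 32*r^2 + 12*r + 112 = (r - 7)*(r - 2)*(r + 2)*(r + 4)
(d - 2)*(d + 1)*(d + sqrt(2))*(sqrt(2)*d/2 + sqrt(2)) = sqrt(2)*d^4/2 + sqrt(2)*d^3/2 + d^3 - 2*sqrt(2)*d^2 + d^2 - 4*d - 2*sqrt(2)*d - 4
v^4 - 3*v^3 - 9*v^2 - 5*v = v*(v - 5)*(v + 1)^2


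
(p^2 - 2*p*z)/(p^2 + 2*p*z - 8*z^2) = p/(p + 4*z)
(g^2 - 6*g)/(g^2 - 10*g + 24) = g/(g - 4)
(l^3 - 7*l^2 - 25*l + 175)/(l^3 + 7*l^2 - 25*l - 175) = (l - 7)/(l + 7)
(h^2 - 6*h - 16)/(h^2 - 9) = (h^2 - 6*h - 16)/(h^2 - 9)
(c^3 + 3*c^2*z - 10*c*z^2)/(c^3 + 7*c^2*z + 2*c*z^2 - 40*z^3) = c/(c + 4*z)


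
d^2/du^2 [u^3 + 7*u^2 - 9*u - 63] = 6*u + 14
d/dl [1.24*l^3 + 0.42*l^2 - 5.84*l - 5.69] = 3.72*l^2 + 0.84*l - 5.84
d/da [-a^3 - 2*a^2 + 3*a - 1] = -3*a^2 - 4*a + 3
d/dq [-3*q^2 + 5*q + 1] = 5 - 6*q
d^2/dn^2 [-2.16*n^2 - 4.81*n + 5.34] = -4.32000000000000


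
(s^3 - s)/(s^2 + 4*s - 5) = s*(s + 1)/(s + 5)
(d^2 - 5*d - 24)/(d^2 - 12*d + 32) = (d + 3)/(d - 4)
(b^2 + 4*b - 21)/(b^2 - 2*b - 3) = (b + 7)/(b + 1)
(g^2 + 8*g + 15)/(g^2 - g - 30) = (g + 3)/(g - 6)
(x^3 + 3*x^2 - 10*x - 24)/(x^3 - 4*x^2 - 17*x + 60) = (x + 2)/(x - 5)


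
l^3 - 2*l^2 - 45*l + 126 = (l - 6)*(l - 3)*(l + 7)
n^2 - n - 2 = (n - 2)*(n + 1)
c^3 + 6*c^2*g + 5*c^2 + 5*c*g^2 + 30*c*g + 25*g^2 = (c + 5)*(c + g)*(c + 5*g)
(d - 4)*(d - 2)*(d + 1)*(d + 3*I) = d^4 - 5*d^3 + 3*I*d^3 + 2*d^2 - 15*I*d^2 + 8*d + 6*I*d + 24*I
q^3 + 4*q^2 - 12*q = q*(q - 2)*(q + 6)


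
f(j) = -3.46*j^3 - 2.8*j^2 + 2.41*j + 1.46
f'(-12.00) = -1425.11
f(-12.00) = 5548.22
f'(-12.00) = -1425.11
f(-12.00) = 5548.22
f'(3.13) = -116.81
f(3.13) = -124.53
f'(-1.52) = -13.06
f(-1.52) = 3.48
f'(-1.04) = -2.99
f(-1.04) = -0.18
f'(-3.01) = -74.78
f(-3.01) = 63.19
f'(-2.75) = -60.69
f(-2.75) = 45.61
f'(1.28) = -21.76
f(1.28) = -7.30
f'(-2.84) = -65.41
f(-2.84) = 51.29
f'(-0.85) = -0.33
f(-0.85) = -0.49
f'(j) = -10.38*j^2 - 5.6*j + 2.41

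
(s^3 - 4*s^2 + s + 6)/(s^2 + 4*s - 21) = (s^2 - s - 2)/(s + 7)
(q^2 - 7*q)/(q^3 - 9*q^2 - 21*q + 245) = q/(q^2 - 2*q - 35)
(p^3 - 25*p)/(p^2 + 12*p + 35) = p*(p - 5)/(p + 7)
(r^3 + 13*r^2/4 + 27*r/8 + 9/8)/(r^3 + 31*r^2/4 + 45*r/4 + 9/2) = (r + 3/2)/(r + 6)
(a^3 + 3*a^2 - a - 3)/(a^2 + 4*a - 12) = (a^3 + 3*a^2 - a - 3)/(a^2 + 4*a - 12)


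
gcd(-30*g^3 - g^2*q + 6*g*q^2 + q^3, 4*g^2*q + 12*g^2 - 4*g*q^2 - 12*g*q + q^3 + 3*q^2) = -2*g + q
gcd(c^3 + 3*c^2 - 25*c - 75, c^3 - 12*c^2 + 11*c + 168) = c + 3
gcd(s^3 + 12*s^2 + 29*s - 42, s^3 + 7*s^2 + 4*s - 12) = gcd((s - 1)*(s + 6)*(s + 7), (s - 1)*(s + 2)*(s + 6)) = s^2 + 5*s - 6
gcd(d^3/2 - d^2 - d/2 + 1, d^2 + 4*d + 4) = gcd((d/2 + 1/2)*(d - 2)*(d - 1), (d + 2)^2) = 1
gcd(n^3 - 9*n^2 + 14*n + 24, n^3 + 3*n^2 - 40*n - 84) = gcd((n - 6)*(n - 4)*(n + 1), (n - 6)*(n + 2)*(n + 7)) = n - 6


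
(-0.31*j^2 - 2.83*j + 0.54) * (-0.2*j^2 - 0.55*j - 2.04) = 0.062*j^4 + 0.7365*j^3 + 2.0809*j^2 + 5.4762*j - 1.1016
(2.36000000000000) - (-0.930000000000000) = 3.29000000000000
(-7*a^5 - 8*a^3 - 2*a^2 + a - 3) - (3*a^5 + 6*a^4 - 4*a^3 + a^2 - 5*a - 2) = -10*a^5 - 6*a^4 - 4*a^3 - 3*a^2 + 6*a - 1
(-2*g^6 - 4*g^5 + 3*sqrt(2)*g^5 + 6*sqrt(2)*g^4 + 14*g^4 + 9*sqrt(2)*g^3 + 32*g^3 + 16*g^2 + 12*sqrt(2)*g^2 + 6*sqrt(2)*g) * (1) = -2*g^6 - 4*g^5 + 3*sqrt(2)*g^5 + 6*sqrt(2)*g^4 + 14*g^4 + 9*sqrt(2)*g^3 + 32*g^3 + 16*g^2 + 12*sqrt(2)*g^2 + 6*sqrt(2)*g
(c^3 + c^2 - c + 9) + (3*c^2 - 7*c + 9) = c^3 + 4*c^2 - 8*c + 18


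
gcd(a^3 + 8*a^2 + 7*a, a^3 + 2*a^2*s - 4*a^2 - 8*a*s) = a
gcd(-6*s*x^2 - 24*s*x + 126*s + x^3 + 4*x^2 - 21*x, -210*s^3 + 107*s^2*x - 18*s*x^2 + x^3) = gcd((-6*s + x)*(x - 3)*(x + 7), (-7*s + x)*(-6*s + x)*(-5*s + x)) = -6*s + x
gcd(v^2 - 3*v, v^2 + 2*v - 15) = v - 3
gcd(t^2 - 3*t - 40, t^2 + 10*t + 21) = 1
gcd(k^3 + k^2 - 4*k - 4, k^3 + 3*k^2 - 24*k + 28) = k - 2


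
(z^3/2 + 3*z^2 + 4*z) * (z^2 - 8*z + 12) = z^5/2 - z^4 - 14*z^3 + 4*z^2 + 48*z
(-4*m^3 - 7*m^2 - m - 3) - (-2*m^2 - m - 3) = -4*m^3 - 5*m^2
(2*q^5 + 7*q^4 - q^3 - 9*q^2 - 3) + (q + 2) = 2*q^5 + 7*q^4 - q^3 - 9*q^2 + q - 1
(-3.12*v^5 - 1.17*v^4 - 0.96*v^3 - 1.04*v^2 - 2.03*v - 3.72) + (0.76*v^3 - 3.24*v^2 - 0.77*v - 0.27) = -3.12*v^5 - 1.17*v^4 - 0.2*v^3 - 4.28*v^2 - 2.8*v - 3.99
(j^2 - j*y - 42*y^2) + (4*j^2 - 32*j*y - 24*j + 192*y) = 5*j^2 - 33*j*y - 24*j - 42*y^2 + 192*y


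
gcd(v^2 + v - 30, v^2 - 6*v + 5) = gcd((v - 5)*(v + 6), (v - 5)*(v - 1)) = v - 5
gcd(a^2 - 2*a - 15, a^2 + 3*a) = a + 3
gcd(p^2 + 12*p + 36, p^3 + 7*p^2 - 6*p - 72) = p + 6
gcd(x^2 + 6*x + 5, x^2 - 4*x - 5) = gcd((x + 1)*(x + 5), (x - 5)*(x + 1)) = x + 1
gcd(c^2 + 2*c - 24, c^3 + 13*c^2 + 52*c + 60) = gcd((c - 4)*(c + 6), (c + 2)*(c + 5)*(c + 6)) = c + 6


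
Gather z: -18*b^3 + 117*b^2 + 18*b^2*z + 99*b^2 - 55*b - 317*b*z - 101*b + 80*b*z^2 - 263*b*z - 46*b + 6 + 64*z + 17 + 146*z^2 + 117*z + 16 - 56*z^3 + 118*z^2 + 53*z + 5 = -18*b^3 + 216*b^2 - 202*b - 56*z^3 + z^2*(80*b + 264) + z*(18*b^2 - 580*b + 234) + 44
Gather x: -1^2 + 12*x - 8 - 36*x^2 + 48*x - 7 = -36*x^2 + 60*x - 16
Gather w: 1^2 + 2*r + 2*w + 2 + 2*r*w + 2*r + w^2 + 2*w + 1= 4*r + w^2 + w*(2*r + 4) + 4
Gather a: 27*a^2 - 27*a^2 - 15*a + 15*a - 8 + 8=0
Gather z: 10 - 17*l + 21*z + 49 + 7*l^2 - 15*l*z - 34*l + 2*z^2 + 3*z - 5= 7*l^2 - 51*l + 2*z^2 + z*(24 - 15*l) + 54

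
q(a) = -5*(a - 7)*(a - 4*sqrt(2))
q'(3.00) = 33.28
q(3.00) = -53.14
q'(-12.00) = 183.28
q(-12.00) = -1677.40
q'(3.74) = 25.88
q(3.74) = -31.24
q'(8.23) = -19.02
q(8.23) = -15.82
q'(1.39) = 49.38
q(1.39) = -119.69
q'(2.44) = 38.88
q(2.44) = -73.34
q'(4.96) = 13.68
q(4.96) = -7.11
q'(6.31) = 0.18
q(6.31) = 2.25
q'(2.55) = 37.78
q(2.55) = -69.13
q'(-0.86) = 71.88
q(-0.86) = -256.11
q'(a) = -10*a + 20*sqrt(2) + 35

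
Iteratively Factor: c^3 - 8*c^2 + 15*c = (c)*(c^2 - 8*c + 15) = c*(c - 5)*(c - 3)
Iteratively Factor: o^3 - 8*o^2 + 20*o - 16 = (o - 4)*(o^2 - 4*o + 4) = (o - 4)*(o - 2)*(o - 2)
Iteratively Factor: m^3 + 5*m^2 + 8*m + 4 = (m + 2)*(m^2 + 3*m + 2) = (m + 1)*(m + 2)*(m + 2)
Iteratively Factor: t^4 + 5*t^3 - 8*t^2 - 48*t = (t)*(t^3 + 5*t^2 - 8*t - 48) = t*(t - 3)*(t^2 + 8*t + 16) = t*(t - 3)*(t + 4)*(t + 4)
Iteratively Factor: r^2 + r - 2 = (r + 2)*(r - 1)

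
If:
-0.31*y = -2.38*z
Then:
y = 7.67741935483871*z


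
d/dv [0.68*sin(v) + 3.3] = 0.68*cos(v)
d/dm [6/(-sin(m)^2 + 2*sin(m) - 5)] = 12*(sin(m) - 1)*cos(m)/(sin(m)^2 - 2*sin(m) + 5)^2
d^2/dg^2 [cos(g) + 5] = -cos(g)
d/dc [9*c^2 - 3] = 18*c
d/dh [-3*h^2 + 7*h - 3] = 7 - 6*h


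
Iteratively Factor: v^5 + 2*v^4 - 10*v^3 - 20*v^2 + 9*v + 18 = (v - 1)*(v^4 + 3*v^3 - 7*v^2 - 27*v - 18) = (v - 1)*(v + 3)*(v^3 - 7*v - 6) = (v - 1)*(v + 2)*(v + 3)*(v^2 - 2*v - 3) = (v - 3)*(v - 1)*(v + 2)*(v + 3)*(v + 1)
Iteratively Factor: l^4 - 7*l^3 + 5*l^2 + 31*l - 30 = (l - 3)*(l^3 - 4*l^2 - 7*l + 10) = (l - 3)*(l + 2)*(l^2 - 6*l + 5) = (l - 5)*(l - 3)*(l + 2)*(l - 1)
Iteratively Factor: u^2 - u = (u - 1)*(u)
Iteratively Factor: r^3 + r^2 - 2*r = (r + 2)*(r^2 - r) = (r - 1)*(r + 2)*(r)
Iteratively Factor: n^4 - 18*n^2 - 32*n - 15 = (n - 5)*(n^3 + 5*n^2 + 7*n + 3) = (n - 5)*(n + 1)*(n^2 + 4*n + 3) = (n - 5)*(n + 1)*(n + 3)*(n + 1)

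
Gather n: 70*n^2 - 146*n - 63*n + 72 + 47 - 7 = 70*n^2 - 209*n + 112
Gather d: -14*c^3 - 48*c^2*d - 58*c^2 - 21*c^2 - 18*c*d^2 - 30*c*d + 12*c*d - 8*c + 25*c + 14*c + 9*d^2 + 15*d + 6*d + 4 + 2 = -14*c^3 - 79*c^2 + 31*c + d^2*(9 - 18*c) + d*(-48*c^2 - 18*c + 21) + 6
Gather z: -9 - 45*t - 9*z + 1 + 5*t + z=-40*t - 8*z - 8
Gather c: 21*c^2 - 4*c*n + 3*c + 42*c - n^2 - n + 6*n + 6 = 21*c^2 + c*(45 - 4*n) - n^2 + 5*n + 6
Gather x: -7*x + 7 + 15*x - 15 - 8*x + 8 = 0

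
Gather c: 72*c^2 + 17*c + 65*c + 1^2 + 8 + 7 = 72*c^2 + 82*c + 16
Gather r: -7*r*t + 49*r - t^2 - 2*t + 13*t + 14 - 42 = r*(49 - 7*t) - t^2 + 11*t - 28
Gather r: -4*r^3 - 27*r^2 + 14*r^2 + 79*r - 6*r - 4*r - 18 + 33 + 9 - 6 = -4*r^3 - 13*r^2 + 69*r + 18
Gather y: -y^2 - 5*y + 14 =-y^2 - 5*y + 14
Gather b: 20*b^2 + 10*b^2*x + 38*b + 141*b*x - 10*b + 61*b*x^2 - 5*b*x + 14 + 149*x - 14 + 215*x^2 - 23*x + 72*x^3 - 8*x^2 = b^2*(10*x + 20) + b*(61*x^2 + 136*x + 28) + 72*x^3 + 207*x^2 + 126*x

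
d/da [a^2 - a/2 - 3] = 2*a - 1/2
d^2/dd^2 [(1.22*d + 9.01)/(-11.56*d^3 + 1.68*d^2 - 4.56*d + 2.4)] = (-978.197952*d^5 - 14306.304576*d^4 + 2921.437056*d^3 - 3408.44832*d^2 - 1056.183552*d - 328.747392)/(1544.804416*d^9 - 673.513344*d^8 + 1925.98848*d^7 - 1498.25664*d^6 + 1039.392*d^5 - 884.196864*d^4 + 404.891136*d^3 - 178.74432*d^2 + 78.7968*d - 13.824)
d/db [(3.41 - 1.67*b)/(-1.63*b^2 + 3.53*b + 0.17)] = (-2.7221*b^2 + 11.1166*b - 12.3212)/(2.6569*b^4 - 11.5078*b^3 + 11.9067*b^2 + 1.2002*b + 0.0289)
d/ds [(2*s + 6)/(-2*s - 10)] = -2/(s + 5)^2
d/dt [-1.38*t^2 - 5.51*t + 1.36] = -2.76*t - 5.51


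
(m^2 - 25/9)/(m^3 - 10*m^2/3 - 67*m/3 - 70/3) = (m - 5/3)/(m^2 - 5*m - 14)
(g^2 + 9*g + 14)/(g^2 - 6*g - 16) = (g + 7)/(g - 8)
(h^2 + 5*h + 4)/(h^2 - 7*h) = (h^2 + 5*h + 4)/(h*(h - 7))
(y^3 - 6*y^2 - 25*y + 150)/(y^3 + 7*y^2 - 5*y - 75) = (y^2 - 11*y + 30)/(y^2 + 2*y - 15)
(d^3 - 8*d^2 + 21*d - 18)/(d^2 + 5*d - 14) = (d^2 - 6*d + 9)/(d + 7)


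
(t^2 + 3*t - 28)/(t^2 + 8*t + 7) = (t - 4)/(t + 1)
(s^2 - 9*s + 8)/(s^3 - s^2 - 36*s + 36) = (s - 8)/(s^2 - 36)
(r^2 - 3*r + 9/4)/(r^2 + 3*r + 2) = (r^2 - 3*r + 9/4)/(r^2 + 3*r + 2)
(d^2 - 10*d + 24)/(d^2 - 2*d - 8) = (d - 6)/(d + 2)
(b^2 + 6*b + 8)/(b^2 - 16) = (b + 2)/(b - 4)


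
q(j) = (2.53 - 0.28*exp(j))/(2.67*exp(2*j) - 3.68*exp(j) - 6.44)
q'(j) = (2.53 - 0.28*exp(j))*(-5.34*exp(2*j) + 3.68*exp(j))/(2.67*exp(2*j) - 3.68*exp(j) - 6.44)^2 - 0.28*exp(j)/(2.67*exp(2*j) - 3.68*exp(j) - 6.44)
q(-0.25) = -0.30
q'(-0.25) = 0.01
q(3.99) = -0.00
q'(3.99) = 0.00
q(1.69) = 0.02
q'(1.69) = -0.08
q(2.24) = -0.00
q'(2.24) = -0.01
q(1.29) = 0.10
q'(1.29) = -0.43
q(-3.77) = -0.39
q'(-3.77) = 0.01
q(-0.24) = -0.30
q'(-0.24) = 0.01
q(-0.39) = -0.30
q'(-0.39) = 0.03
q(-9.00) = -0.39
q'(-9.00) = 0.00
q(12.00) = 0.00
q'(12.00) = 0.00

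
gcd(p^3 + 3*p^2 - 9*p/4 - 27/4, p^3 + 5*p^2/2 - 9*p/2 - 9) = p^2 + 9*p/2 + 9/2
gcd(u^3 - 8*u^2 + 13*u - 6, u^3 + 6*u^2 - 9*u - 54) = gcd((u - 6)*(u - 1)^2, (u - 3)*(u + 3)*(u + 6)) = 1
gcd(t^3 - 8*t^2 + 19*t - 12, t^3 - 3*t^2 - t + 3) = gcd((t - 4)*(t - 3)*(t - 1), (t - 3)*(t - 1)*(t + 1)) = t^2 - 4*t + 3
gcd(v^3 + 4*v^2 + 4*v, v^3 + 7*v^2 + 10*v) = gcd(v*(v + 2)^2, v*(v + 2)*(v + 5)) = v^2 + 2*v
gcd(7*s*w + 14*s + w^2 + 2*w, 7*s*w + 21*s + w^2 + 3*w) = 7*s + w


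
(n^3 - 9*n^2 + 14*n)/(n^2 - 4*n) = (n^2 - 9*n + 14)/(n - 4)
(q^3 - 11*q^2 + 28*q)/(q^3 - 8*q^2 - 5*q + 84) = q/(q + 3)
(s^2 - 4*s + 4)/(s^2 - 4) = (s - 2)/(s + 2)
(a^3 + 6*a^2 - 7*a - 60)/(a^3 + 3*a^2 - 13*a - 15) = (a + 4)/(a + 1)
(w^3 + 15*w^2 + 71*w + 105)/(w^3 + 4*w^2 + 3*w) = (w^2 + 12*w + 35)/(w*(w + 1))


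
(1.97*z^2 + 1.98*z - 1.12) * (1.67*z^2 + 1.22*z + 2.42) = 3.2899*z^4 + 5.71*z^3 + 5.3126*z^2 + 3.4252*z - 2.7104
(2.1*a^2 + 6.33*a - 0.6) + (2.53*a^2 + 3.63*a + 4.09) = 4.63*a^2 + 9.96*a + 3.49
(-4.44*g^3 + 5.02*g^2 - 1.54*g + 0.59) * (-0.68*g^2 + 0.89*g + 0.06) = 3.0192*g^5 - 7.3652*g^4 + 5.2486*g^3 - 1.4706*g^2 + 0.4327*g + 0.0354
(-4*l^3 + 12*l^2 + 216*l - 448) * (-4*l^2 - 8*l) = 16*l^5 - 16*l^4 - 960*l^3 + 64*l^2 + 3584*l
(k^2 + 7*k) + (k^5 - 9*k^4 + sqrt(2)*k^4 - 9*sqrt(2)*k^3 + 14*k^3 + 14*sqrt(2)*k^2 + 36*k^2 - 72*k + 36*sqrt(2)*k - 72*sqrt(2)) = k^5 - 9*k^4 + sqrt(2)*k^4 - 9*sqrt(2)*k^3 + 14*k^3 + 14*sqrt(2)*k^2 + 37*k^2 - 65*k + 36*sqrt(2)*k - 72*sqrt(2)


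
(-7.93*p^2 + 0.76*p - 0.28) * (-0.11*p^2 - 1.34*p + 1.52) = 0.8723*p^4 + 10.5426*p^3 - 13.0412*p^2 + 1.5304*p - 0.4256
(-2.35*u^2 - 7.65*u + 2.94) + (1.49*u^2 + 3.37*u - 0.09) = -0.86*u^2 - 4.28*u + 2.85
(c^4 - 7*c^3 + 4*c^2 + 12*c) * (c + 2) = c^5 - 5*c^4 - 10*c^3 + 20*c^2 + 24*c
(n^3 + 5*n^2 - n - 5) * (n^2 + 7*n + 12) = n^5 + 12*n^4 + 46*n^3 + 48*n^2 - 47*n - 60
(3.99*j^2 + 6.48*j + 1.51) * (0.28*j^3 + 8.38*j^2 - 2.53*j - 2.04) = 1.1172*j^5 + 35.2506*j^4 + 44.6305*j^3 - 11.8802*j^2 - 17.0395*j - 3.0804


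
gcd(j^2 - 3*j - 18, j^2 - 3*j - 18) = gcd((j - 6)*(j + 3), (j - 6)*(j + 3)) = j^2 - 3*j - 18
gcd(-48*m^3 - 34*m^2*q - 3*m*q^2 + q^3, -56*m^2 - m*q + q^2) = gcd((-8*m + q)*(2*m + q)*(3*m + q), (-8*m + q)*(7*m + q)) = -8*m + q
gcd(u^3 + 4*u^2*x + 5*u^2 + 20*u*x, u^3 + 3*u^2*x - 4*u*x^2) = u^2 + 4*u*x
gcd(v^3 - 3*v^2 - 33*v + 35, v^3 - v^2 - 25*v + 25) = v^2 + 4*v - 5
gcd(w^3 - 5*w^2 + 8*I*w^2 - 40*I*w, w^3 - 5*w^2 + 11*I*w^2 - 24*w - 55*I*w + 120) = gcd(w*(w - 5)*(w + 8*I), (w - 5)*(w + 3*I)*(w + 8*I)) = w^2 + w*(-5 + 8*I) - 40*I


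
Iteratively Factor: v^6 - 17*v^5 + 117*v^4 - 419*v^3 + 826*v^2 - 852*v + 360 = (v - 3)*(v^5 - 14*v^4 + 75*v^3 - 194*v^2 + 244*v - 120) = (v - 3)*(v - 2)*(v^4 - 12*v^3 + 51*v^2 - 92*v + 60) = (v - 3)*(v - 2)^2*(v^3 - 10*v^2 + 31*v - 30) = (v - 3)^2*(v - 2)^2*(v^2 - 7*v + 10) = (v - 3)^2*(v - 2)^3*(v - 5)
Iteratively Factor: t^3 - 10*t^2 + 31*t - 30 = (t - 2)*(t^2 - 8*t + 15) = (t - 3)*(t - 2)*(t - 5)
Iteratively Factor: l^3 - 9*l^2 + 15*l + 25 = (l + 1)*(l^2 - 10*l + 25) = (l - 5)*(l + 1)*(l - 5)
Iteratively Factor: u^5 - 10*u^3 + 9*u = (u)*(u^4 - 10*u^2 + 9) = u*(u - 3)*(u^3 + 3*u^2 - u - 3) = u*(u - 3)*(u + 1)*(u^2 + 2*u - 3) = u*(u - 3)*(u + 1)*(u + 3)*(u - 1)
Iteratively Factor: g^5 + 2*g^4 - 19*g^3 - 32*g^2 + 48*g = (g + 4)*(g^4 - 2*g^3 - 11*g^2 + 12*g) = (g - 4)*(g + 4)*(g^3 + 2*g^2 - 3*g) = (g - 4)*(g + 3)*(g + 4)*(g^2 - g) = g*(g - 4)*(g + 3)*(g + 4)*(g - 1)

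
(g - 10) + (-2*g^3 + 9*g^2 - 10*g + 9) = -2*g^3 + 9*g^2 - 9*g - 1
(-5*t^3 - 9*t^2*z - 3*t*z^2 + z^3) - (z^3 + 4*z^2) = -5*t^3 - 9*t^2*z - 3*t*z^2 - 4*z^2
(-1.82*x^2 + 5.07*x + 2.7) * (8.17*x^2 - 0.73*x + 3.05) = -14.8694*x^4 + 42.7505*x^3 + 12.8069*x^2 + 13.4925*x + 8.235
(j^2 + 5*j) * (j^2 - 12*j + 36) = j^4 - 7*j^3 - 24*j^2 + 180*j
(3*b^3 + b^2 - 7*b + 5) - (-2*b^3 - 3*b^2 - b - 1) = 5*b^3 + 4*b^2 - 6*b + 6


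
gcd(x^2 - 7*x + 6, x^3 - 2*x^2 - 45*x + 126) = x - 6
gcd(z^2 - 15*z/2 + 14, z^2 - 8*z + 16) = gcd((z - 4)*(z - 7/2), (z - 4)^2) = z - 4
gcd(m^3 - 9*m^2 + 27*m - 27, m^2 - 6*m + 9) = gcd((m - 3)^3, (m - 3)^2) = m^2 - 6*m + 9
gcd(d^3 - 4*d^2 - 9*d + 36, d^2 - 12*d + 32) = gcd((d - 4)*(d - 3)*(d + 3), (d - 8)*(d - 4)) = d - 4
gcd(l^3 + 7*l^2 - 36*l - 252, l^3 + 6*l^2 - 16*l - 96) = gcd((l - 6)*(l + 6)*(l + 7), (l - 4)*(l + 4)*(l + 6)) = l + 6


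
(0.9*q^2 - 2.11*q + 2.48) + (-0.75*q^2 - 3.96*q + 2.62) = 0.15*q^2 - 6.07*q + 5.1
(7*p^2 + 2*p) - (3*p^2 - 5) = 4*p^2 + 2*p + 5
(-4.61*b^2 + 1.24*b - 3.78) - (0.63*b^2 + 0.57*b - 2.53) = -5.24*b^2 + 0.67*b - 1.25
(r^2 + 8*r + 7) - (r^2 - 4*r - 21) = 12*r + 28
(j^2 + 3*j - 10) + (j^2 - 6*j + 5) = 2*j^2 - 3*j - 5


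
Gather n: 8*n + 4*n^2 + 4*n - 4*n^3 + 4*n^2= -4*n^3 + 8*n^2 + 12*n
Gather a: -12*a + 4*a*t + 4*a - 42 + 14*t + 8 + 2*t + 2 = a*(4*t - 8) + 16*t - 32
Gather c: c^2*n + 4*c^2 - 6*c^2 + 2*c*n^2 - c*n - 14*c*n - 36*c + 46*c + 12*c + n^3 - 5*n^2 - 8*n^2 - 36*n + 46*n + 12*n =c^2*(n - 2) + c*(2*n^2 - 15*n + 22) + n^3 - 13*n^2 + 22*n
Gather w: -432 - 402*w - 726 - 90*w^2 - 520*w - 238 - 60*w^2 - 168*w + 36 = -150*w^2 - 1090*w - 1360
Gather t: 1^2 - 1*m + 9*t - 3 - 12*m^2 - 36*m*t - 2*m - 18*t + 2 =-12*m^2 - 3*m + t*(-36*m - 9)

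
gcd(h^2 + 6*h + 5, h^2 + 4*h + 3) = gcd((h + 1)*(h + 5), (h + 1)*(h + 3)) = h + 1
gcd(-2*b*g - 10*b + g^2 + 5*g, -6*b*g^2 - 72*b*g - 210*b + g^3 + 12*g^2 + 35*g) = g + 5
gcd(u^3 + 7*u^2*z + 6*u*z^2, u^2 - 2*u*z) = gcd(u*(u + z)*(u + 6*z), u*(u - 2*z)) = u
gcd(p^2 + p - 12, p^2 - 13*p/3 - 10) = 1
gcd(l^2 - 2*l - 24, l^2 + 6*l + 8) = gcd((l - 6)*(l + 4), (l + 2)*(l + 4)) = l + 4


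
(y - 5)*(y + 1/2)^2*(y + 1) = y^4 - 3*y^3 - 35*y^2/4 - 6*y - 5/4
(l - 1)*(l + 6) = l^2 + 5*l - 6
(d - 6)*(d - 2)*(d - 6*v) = d^3 - 6*d^2*v - 8*d^2 + 48*d*v + 12*d - 72*v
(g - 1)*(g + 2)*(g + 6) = g^3 + 7*g^2 + 4*g - 12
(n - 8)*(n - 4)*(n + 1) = n^3 - 11*n^2 + 20*n + 32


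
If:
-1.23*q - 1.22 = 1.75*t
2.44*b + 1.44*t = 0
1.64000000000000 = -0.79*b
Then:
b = -2.08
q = -6.00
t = 3.52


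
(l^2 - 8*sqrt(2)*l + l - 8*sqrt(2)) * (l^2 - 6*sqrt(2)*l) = l^4 - 14*sqrt(2)*l^3 + l^3 - 14*sqrt(2)*l^2 + 96*l^2 + 96*l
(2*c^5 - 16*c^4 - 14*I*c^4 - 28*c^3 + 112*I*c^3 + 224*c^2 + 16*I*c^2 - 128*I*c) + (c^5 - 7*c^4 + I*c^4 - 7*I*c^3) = 3*c^5 - 23*c^4 - 13*I*c^4 - 28*c^3 + 105*I*c^3 + 224*c^2 + 16*I*c^2 - 128*I*c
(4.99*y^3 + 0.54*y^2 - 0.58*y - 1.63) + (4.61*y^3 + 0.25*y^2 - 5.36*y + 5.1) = 9.6*y^3 + 0.79*y^2 - 5.94*y + 3.47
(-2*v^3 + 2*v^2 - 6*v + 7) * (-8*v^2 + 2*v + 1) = 16*v^5 - 20*v^4 + 50*v^3 - 66*v^2 + 8*v + 7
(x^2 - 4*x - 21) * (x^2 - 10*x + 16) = x^4 - 14*x^3 + 35*x^2 + 146*x - 336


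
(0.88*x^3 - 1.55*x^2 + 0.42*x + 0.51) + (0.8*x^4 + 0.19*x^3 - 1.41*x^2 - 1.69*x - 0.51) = 0.8*x^4 + 1.07*x^3 - 2.96*x^2 - 1.27*x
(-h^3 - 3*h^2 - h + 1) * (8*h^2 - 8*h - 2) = -8*h^5 - 16*h^4 + 18*h^3 + 22*h^2 - 6*h - 2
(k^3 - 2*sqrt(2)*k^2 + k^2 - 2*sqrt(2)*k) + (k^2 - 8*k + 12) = k^3 - 2*sqrt(2)*k^2 + 2*k^2 - 8*k - 2*sqrt(2)*k + 12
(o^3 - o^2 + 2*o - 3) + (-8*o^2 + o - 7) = o^3 - 9*o^2 + 3*o - 10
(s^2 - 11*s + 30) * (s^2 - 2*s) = s^4 - 13*s^3 + 52*s^2 - 60*s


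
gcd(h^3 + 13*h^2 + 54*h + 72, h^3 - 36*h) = h + 6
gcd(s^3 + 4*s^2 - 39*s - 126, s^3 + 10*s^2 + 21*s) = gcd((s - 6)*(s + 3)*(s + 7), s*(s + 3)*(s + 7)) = s^2 + 10*s + 21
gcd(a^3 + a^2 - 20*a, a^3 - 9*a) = a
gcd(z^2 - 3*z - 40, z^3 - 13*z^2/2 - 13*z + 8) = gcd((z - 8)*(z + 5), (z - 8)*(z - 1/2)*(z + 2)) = z - 8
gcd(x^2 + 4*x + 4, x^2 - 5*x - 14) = x + 2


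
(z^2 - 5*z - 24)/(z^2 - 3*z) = (z^2 - 5*z - 24)/(z*(z - 3))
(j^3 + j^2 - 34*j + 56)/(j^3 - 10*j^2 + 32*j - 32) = (j + 7)/(j - 4)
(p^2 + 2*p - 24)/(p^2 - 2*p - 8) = (p + 6)/(p + 2)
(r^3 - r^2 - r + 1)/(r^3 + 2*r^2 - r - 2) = (r - 1)/(r + 2)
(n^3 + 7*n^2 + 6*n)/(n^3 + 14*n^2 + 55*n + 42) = n/(n + 7)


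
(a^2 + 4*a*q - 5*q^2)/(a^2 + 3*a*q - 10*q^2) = (-a + q)/(-a + 2*q)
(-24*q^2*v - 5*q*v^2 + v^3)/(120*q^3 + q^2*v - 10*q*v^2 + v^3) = -v/(5*q - v)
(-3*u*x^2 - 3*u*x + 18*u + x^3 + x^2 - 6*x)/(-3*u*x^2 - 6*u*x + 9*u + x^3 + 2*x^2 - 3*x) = (x - 2)/(x - 1)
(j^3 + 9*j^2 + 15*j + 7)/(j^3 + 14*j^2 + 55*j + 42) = (j + 1)/(j + 6)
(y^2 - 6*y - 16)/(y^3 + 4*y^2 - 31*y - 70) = (y - 8)/(y^2 + 2*y - 35)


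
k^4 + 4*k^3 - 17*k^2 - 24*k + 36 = (k - 3)*(k - 1)*(k + 2)*(k + 6)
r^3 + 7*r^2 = r^2*(r + 7)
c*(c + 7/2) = c^2 + 7*c/2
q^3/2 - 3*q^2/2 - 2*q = q*(q/2 + 1/2)*(q - 4)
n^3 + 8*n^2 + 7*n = n*(n + 1)*(n + 7)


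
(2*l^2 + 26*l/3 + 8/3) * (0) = 0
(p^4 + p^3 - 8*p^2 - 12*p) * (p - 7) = p^5 - 6*p^4 - 15*p^3 + 44*p^2 + 84*p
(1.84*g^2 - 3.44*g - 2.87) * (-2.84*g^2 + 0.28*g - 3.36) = -5.2256*g^4 + 10.2848*g^3 + 1.0052*g^2 + 10.7548*g + 9.6432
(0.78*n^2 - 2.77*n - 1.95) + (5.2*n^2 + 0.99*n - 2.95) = 5.98*n^2 - 1.78*n - 4.9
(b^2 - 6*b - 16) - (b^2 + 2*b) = -8*b - 16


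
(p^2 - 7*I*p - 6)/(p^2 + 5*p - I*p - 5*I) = (p - 6*I)/(p + 5)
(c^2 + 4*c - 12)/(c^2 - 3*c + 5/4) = 4*(c^2 + 4*c - 12)/(4*c^2 - 12*c + 5)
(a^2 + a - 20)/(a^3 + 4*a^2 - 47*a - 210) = (a - 4)/(a^2 - a - 42)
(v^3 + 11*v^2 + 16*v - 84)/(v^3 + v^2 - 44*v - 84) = (v^2 + 5*v - 14)/(v^2 - 5*v - 14)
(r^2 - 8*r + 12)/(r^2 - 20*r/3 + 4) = 3*(r - 2)/(3*r - 2)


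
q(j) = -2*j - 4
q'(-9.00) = -2.00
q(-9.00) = 14.00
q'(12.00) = -2.00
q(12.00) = -28.00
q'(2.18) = -2.00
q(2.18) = -8.36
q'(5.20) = -2.00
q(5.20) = -14.40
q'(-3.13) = -2.00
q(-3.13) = 2.26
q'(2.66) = -2.00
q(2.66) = -9.32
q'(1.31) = -2.00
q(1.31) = -6.62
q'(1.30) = -2.00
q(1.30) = -6.60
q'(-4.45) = -2.00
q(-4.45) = 4.90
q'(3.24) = -2.00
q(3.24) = -10.48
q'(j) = -2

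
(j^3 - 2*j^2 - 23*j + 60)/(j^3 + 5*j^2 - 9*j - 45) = (j - 4)/(j + 3)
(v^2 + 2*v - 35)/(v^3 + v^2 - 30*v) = (v + 7)/(v*(v + 6))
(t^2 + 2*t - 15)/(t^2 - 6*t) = (t^2 + 2*t - 15)/(t*(t - 6))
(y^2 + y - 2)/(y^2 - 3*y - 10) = (y - 1)/(y - 5)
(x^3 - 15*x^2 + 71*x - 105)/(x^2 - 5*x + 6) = (x^2 - 12*x + 35)/(x - 2)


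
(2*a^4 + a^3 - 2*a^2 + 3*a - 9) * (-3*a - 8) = -6*a^5 - 19*a^4 - 2*a^3 + 7*a^2 + 3*a + 72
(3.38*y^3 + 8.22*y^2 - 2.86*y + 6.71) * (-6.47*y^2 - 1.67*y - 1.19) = -21.8686*y^5 - 58.828*y^4 + 0.754599999999996*y^3 - 48.4193*y^2 - 7.8023*y - 7.9849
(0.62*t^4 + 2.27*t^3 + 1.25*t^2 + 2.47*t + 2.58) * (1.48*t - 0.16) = 0.9176*t^5 + 3.2604*t^4 + 1.4868*t^3 + 3.4556*t^2 + 3.4232*t - 0.4128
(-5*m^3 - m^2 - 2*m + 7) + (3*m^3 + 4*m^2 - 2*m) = -2*m^3 + 3*m^2 - 4*m + 7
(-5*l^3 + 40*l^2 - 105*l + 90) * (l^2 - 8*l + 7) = -5*l^5 + 80*l^4 - 460*l^3 + 1210*l^2 - 1455*l + 630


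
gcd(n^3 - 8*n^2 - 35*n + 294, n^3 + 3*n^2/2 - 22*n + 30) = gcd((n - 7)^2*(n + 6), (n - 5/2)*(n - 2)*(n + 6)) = n + 6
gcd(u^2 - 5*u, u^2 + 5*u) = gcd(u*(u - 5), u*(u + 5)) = u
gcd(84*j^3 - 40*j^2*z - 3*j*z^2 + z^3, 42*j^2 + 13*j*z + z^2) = 6*j + z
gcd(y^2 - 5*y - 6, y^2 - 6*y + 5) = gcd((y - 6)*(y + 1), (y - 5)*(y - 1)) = 1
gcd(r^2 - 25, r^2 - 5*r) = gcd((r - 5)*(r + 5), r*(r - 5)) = r - 5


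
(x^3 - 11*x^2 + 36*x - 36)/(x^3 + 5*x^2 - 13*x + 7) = (x^3 - 11*x^2 + 36*x - 36)/(x^3 + 5*x^2 - 13*x + 7)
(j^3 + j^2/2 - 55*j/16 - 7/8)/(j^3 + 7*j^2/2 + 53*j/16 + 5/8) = (4*j - 7)/(4*j + 5)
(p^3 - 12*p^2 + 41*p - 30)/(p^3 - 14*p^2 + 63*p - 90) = (p - 1)/(p - 3)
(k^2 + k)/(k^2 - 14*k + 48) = k*(k + 1)/(k^2 - 14*k + 48)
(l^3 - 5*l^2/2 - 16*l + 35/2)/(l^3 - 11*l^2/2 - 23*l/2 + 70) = (l - 1)/(l - 4)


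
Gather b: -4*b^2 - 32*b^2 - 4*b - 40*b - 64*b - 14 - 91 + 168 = -36*b^2 - 108*b + 63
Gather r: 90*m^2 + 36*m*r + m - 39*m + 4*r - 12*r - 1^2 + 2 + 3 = 90*m^2 - 38*m + r*(36*m - 8) + 4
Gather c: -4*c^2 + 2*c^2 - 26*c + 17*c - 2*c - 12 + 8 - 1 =-2*c^2 - 11*c - 5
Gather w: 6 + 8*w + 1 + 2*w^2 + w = 2*w^2 + 9*w + 7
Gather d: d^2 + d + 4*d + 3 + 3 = d^2 + 5*d + 6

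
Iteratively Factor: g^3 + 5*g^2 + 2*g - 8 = (g - 1)*(g^2 + 6*g + 8) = (g - 1)*(g + 2)*(g + 4)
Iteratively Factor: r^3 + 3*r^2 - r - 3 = (r + 1)*(r^2 + 2*r - 3) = (r + 1)*(r + 3)*(r - 1)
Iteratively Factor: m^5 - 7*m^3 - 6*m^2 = (m)*(m^4 - 7*m^2 - 6*m) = m^2*(m^3 - 7*m - 6) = m^2*(m - 3)*(m^2 + 3*m + 2) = m^2*(m - 3)*(m + 2)*(m + 1)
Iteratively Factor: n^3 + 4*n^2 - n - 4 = (n + 4)*(n^2 - 1) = (n - 1)*(n + 4)*(n + 1)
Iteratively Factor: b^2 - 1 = (b + 1)*(b - 1)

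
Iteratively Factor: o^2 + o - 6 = (o + 3)*(o - 2)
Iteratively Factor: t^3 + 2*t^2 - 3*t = (t)*(t^2 + 2*t - 3) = t*(t - 1)*(t + 3)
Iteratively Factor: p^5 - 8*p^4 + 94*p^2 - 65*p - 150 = (p - 5)*(p^4 - 3*p^3 - 15*p^2 + 19*p + 30) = (p - 5)*(p - 2)*(p^3 - p^2 - 17*p - 15) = (p - 5)*(p - 2)*(p + 1)*(p^2 - 2*p - 15) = (p - 5)*(p - 2)*(p + 1)*(p + 3)*(p - 5)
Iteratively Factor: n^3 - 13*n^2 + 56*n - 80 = (n - 4)*(n^2 - 9*n + 20) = (n - 5)*(n - 4)*(n - 4)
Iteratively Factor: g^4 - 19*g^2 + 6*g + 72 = (g - 3)*(g^3 + 3*g^2 - 10*g - 24) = (g - 3)*(g + 2)*(g^2 + g - 12) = (g - 3)^2*(g + 2)*(g + 4)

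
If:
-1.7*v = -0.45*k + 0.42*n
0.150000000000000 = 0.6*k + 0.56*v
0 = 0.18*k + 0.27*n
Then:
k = 0.18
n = -0.12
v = 0.08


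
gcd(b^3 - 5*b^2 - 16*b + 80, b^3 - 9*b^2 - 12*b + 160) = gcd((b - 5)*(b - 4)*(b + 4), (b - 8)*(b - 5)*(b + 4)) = b^2 - b - 20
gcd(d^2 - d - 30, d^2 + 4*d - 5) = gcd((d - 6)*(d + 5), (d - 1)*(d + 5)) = d + 5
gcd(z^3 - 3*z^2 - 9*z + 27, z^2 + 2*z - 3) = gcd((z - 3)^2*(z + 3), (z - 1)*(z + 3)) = z + 3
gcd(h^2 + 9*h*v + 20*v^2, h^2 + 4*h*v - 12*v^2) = 1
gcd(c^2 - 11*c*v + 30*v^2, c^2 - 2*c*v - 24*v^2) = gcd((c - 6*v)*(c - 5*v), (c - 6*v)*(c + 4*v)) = -c + 6*v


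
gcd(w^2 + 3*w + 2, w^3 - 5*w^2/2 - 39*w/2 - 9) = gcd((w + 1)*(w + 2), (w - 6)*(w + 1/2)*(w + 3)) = 1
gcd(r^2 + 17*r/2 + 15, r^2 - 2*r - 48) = r + 6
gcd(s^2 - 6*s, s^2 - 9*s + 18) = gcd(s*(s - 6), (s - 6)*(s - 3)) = s - 6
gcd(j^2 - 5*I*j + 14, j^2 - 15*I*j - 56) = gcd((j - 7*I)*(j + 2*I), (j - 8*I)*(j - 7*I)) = j - 7*I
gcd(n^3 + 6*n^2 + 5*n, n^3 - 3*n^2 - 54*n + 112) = 1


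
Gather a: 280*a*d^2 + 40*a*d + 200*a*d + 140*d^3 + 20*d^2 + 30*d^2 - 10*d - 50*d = a*(280*d^2 + 240*d) + 140*d^3 + 50*d^2 - 60*d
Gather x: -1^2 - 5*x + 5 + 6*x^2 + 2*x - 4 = 6*x^2 - 3*x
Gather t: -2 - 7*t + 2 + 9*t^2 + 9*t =9*t^2 + 2*t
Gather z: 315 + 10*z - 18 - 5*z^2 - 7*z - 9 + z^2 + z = -4*z^2 + 4*z + 288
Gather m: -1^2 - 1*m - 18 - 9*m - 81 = -10*m - 100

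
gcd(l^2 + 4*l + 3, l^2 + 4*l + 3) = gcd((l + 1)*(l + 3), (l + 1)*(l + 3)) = l^2 + 4*l + 3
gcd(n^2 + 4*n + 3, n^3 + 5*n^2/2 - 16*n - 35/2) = n + 1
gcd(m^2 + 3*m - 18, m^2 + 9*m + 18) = m + 6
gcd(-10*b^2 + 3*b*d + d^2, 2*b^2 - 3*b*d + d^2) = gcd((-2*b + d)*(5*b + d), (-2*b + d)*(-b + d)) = 2*b - d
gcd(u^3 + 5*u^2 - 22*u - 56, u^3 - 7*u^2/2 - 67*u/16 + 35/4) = u - 4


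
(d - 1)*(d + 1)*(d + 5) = d^3 + 5*d^2 - d - 5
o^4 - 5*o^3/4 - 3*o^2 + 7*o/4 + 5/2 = (o - 2)*(o - 5/4)*(o + 1)^2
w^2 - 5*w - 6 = (w - 6)*(w + 1)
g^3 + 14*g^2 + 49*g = g*(g + 7)^2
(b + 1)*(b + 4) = b^2 + 5*b + 4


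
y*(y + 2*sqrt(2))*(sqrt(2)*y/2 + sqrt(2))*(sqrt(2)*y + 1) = y^4 + 2*y^3 + 5*sqrt(2)*y^3/2 + 2*y^2 + 5*sqrt(2)*y^2 + 4*y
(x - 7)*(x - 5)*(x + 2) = x^3 - 10*x^2 + 11*x + 70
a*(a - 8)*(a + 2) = a^3 - 6*a^2 - 16*a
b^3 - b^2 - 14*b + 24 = (b - 3)*(b - 2)*(b + 4)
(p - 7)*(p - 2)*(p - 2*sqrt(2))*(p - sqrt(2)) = p^4 - 9*p^3 - 3*sqrt(2)*p^3 + 18*p^2 + 27*sqrt(2)*p^2 - 42*sqrt(2)*p - 36*p + 56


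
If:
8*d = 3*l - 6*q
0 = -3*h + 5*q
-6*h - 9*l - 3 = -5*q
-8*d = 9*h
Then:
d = -45/176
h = 5/22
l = -9/22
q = 3/22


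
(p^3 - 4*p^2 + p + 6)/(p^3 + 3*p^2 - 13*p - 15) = (p - 2)/(p + 5)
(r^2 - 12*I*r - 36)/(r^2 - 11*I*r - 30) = (r - 6*I)/(r - 5*I)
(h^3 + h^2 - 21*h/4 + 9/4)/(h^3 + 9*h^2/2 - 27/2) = (h - 1/2)/(h + 3)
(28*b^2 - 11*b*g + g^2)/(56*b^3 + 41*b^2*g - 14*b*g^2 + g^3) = (4*b - g)/(8*b^2 + 7*b*g - g^2)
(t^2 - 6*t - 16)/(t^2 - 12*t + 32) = (t + 2)/(t - 4)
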